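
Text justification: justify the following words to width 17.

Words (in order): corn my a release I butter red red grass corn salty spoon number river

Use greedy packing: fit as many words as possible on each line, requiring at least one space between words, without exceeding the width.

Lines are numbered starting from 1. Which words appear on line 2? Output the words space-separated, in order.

Line 1: ['corn', 'my', 'a', 'release'] (min_width=17, slack=0)
Line 2: ['I', 'butter', 'red', 'red'] (min_width=16, slack=1)
Line 3: ['grass', 'corn', 'salty'] (min_width=16, slack=1)
Line 4: ['spoon', 'number'] (min_width=12, slack=5)
Line 5: ['river'] (min_width=5, slack=12)

Answer: I butter red red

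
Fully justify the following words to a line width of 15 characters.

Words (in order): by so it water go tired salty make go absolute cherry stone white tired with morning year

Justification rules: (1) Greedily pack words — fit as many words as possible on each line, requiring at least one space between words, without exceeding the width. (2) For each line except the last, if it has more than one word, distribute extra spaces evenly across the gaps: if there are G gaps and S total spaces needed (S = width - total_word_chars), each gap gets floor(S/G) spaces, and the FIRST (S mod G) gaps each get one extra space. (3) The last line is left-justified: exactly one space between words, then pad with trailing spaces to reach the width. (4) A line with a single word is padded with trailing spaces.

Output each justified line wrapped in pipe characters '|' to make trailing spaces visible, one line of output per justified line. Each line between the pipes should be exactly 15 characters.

Line 1: ['by', 'so', 'it', 'water'] (min_width=14, slack=1)
Line 2: ['go', 'tired', 'salty'] (min_width=14, slack=1)
Line 3: ['make', 'go'] (min_width=7, slack=8)
Line 4: ['absolute', 'cherry'] (min_width=15, slack=0)
Line 5: ['stone', 'white'] (min_width=11, slack=4)
Line 6: ['tired', 'with'] (min_width=10, slack=5)
Line 7: ['morning', 'year'] (min_width=12, slack=3)

Answer: |by  so it water|
|go  tired salty|
|make         go|
|absolute cherry|
|stone     white|
|tired      with|
|morning year   |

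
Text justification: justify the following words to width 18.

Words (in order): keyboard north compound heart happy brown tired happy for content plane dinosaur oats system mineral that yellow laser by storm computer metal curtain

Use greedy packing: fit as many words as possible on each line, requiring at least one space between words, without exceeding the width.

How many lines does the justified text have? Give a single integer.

Answer: 10

Derivation:
Line 1: ['keyboard', 'north'] (min_width=14, slack=4)
Line 2: ['compound', 'heart'] (min_width=14, slack=4)
Line 3: ['happy', 'brown', 'tired'] (min_width=17, slack=1)
Line 4: ['happy', 'for', 'content'] (min_width=17, slack=1)
Line 5: ['plane', 'dinosaur'] (min_width=14, slack=4)
Line 6: ['oats', 'system'] (min_width=11, slack=7)
Line 7: ['mineral', 'that'] (min_width=12, slack=6)
Line 8: ['yellow', 'laser', 'by'] (min_width=15, slack=3)
Line 9: ['storm', 'computer'] (min_width=14, slack=4)
Line 10: ['metal', 'curtain'] (min_width=13, slack=5)
Total lines: 10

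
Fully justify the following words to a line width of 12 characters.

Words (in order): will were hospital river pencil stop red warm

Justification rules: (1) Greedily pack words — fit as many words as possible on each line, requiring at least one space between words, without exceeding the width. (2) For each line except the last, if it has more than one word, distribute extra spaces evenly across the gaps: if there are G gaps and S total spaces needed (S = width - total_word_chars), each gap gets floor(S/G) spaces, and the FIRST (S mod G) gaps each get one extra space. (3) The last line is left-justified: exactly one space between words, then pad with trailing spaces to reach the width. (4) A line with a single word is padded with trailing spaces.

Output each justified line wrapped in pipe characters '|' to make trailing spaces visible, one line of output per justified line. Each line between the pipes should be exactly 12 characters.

Answer: |will    were|
|hospital    |
|river pencil|
|stop     red|
|warm        |

Derivation:
Line 1: ['will', 'were'] (min_width=9, slack=3)
Line 2: ['hospital'] (min_width=8, slack=4)
Line 3: ['river', 'pencil'] (min_width=12, slack=0)
Line 4: ['stop', 'red'] (min_width=8, slack=4)
Line 5: ['warm'] (min_width=4, slack=8)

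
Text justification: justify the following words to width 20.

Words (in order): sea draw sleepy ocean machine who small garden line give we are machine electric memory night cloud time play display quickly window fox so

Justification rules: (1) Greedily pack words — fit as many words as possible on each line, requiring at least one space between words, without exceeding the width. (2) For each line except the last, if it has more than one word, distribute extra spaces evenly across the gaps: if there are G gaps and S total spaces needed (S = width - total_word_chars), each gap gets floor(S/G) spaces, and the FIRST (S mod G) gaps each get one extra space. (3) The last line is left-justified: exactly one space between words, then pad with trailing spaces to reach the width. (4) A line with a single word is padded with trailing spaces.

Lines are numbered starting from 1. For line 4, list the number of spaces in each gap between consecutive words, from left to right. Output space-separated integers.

Answer: 2 1 1

Derivation:
Line 1: ['sea', 'draw', 'sleepy'] (min_width=15, slack=5)
Line 2: ['ocean', 'machine', 'who'] (min_width=17, slack=3)
Line 3: ['small', 'garden', 'line'] (min_width=17, slack=3)
Line 4: ['give', 'we', 'are', 'machine'] (min_width=19, slack=1)
Line 5: ['electric', 'memory'] (min_width=15, slack=5)
Line 6: ['night', 'cloud', 'time'] (min_width=16, slack=4)
Line 7: ['play', 'display', 'quickly'] (min_width=20, slack=0)
Line 8: ['window', 'fox', 'so'] (min_width=13, slack=7)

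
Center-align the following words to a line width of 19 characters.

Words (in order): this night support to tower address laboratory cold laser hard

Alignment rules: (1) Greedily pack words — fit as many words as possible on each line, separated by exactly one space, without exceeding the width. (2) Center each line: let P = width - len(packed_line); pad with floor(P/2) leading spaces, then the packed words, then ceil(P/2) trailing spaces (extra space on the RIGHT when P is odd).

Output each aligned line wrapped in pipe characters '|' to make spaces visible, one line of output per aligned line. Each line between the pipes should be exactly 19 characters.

Line 1: ['this', 'night', 'support'] (min_width=18, slack=1)
Line 2: ['to', 'tower', 'address'] (min_width=16, slack=3)
Line 3: ['laboratory', 'cold'] (min_width=15, slack=4)
Line 4: ['laser', 'hard'] (min_width=10, slack=9)

Answer: |this night support |
| to tower address  |
|  laboratory cold  |
|    laser hard     |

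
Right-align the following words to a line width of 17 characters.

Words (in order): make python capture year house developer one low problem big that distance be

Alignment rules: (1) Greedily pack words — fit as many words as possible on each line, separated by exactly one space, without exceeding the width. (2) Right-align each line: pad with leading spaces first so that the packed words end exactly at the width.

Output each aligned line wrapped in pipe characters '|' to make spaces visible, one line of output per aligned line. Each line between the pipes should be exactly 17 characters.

Answer: |      make python|
|     capture year|
|  house developer|
|  one low problem|
|big that distance|
|               be|

Derivation:
Line 1: ['make', 'python'] (min_width=11, slack=6)
Line 2: ['capture', 'year'] (min_width=12, slack=5)
Line 3: ['house', 'developer'] (min_width=15, slack=2)
Line 4: ['one', 'low', 'problem'] (min_width=15, slack=2)
Line 5: ['big', 'that', 'distance'] (min_width=17, slack=0)
Line 6: ['be'] (min_width=2, slack=15)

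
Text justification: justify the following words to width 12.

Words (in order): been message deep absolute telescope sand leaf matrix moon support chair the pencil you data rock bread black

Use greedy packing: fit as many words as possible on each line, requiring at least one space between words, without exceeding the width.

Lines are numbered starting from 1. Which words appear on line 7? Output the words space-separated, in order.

Answer: support

Derivation:
Line 1: ['been', 'message'] (min_width=12, slack=0)
Line 2: ['deep'] (min_width=4, slack=8)
Line 3: ['absolute'] (min_width=8, slack=4)
Line 4: ['telescope'] (min_width=9, slack=3)
Line 5: ['sand', 'leaf'] (min_width=9, slack=3)
Line 6: ['matrix', 'moon'] (min_width=11, slack=1)
Line 7: ['support'] (min_width=7, slack=5)
Line 8: ['chair', 'the'] (min_width=9, slack=3)
Line 9: ['pencil', 'you'] (min_width=10, slack=2)
Line 10: ['data', 'rock'] (min_width=9, slack=3)
Line 11: ['bread', 'black'] (min_width=11, slack=1)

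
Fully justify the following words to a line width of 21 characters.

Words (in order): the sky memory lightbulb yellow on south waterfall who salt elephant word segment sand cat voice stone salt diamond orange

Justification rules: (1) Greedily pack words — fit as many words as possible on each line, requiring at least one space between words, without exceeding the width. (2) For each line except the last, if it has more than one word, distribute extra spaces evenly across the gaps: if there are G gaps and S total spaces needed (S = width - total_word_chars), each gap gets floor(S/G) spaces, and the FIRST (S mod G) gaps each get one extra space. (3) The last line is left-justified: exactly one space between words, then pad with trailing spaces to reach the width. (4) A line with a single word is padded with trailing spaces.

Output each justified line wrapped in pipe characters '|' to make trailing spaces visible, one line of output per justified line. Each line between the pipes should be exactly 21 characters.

Answer: |the     sky    memory|
|lightbulb  yellow  on|
|south  waterfall  who|
|salt   elephant  word|
|segment    sand   cat|
|voice    stone   salt|
|diamond orange       |

Derivation:
Line 1: ['the', 'sky', 'memory'] (min_width=14, slack=7)
Line 2: ['lightbulb', 'yellow', 'on'] (min_width=19, slack=2)
Line 3: ['south', 'waterfall', 'who'] (min_width=19, slack=2)
Line 4: ['salt', 'elephant', 'word'] (min_width=18, slack=3)
Line 5: ['segment', 'sand', 'cat'] (min_width=16, slack=5)
Line 6: ['voice', 'stone', 'salt'] (min_width=16, slack=5)
Line 7: ['diamond', 'orange'] (min_width=14, slack=7)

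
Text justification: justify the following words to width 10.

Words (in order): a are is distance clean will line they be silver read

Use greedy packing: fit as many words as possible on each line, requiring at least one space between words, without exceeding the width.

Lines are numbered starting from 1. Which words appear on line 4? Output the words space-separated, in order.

Line 1: ['a', 'are', 'is'] (min_width=8, slack=2)
Line 2: ['distance'] (min_width=8, slack=2)
Line 3: ['clean', 'will'] (min_width=10, slack=0)
Line 4: ['line', 'they'] (min_width=9, slack=1)
Line 5: ['be', 'silver'] (min_width=9, slack=1)
Line 6: ['read'] (min_width=4, slack=6)

Answer: line they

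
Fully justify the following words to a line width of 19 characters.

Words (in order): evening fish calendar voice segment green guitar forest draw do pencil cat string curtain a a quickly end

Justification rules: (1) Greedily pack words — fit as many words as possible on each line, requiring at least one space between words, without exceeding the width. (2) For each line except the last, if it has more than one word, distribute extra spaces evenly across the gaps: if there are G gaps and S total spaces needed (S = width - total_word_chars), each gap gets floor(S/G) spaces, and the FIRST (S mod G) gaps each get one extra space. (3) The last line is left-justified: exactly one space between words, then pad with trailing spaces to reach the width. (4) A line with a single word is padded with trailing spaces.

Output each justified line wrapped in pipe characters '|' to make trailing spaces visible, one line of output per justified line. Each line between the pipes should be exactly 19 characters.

Answer: |evening        fish|
|calendar      voice|
|segment       green|
|guitar  forest draw|
|do    pencil    cat|
|string  curtain a a|
|quickly end        |

Derivation:
Line 1: ['evening', 'fish'] (min_width=12, slack=7)
Line 2: ['calendar', 'voice'] (min_width=14, slack=5)
Line 3: ['segment', 'green'] (min_width=13, slack=6)
Line 4: ['guitar', 'forest', 'draw'] (min_width=18, slack=1)
Line 5: ['do', 'pencil', 'cat'] (min_width=13, slack=6)
Line 6: ['string', 'curtain', 'a', 'a'] (min_width=18, slack=1)
Line 7: ['quickly', 'end'] (min_width=11, slack=8)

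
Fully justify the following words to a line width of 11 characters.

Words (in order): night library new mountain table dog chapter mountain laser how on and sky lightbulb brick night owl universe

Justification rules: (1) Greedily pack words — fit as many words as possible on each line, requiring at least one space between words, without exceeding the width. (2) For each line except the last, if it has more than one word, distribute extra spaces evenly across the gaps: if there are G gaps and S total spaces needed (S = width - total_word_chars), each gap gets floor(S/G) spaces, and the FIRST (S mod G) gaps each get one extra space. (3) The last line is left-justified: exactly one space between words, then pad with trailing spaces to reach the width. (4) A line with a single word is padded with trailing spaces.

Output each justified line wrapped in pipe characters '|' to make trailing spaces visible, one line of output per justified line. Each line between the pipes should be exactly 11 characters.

Line 1: ['night'] (min_width=5, slack=6)
Line 2: ['library', 'new'] (min_width=11, slack=0)
Line 3: ['mountain'] (min_width=8, slack=3)
Line 4: ['table', 'dog'] (min_width=9, slack=2)
Line 5: ['chapter'] (min_width=7, slack=4)
Line 6: ['mountain'] (min_width=8, slack=3)
Line 7: ['laser', 'how'] (min_width=9, slack=2)
Line 8: ['on', 'and', 'sky'] (min_width=10, slack=1)
Line 9: ['lightbulb'] (min_width=9, slack=2)
Line 10: ['brick', 'night'] (min_width=11, slack=0)
Line 11: ['owl'] (min_width=3, slack=8)
Line 12: ['universe'] (min_width=8, slack=3)

Answer: |night      |
|library new|
|mountain   |
|table   dog|
|chapter    |
|mountain   |
|laser   how|
|on  and sky|
|lightbulb  |
|brick night|
|owl        |
|universe   |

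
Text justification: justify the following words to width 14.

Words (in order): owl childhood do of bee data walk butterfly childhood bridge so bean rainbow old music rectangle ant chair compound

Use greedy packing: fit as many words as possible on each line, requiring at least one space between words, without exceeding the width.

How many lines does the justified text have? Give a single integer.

Line 1: ['owl', 'childhood'] (min_width=13, slack=1)
Line 2: ['do', 'of', 'bee', 'data'] (min_width=14, slack=0)
Line 3: ['walk', 'butterfly'] (min_width=14, slack=0)
Line 4: ['childhood'] (min_width=9, slack=5)
Line 5: ['bridge', 'so', 'bean'] (min_width=14, slack=0)
Line 6: ['rainbow', 'old'] (min_width=11, slack=3)
Line 7: ['music'] (min_width=5, slack=9)
Line 8: ['rectangle', 'ant'] (min_width=13, slack=1)
Line 9: ['chair', 'compound'] (min_width=14, slack=0)
Total lines: 9

Answer: 9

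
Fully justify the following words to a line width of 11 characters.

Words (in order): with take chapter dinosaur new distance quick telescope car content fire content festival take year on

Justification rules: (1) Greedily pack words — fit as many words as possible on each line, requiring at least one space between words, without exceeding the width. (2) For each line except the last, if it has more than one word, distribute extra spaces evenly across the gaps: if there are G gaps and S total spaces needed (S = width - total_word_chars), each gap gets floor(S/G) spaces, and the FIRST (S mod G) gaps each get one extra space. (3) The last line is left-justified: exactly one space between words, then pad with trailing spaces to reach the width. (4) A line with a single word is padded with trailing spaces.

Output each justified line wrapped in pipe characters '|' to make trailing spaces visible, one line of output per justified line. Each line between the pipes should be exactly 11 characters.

Answer: |with   take|
|chapter    |
|dinosaur   |
|new        |
|distance   |
|quick      |
|telescope  |
|car content|
|fire       |
|content    |
|festival   |
|take   year|
|on         |

Derivation:
Line 1: ['with', 'take'] (min_width=9, slack=2)
Line 2: ['chapter'] (min_width=7, slack=4)
Line 3: ['dinosaur'] (min_width=8, slack=3)
Line 4: ['new'] (min_width=3, slack=8)
Line 5: ['distance'] (min_width=8, slack=3)
Line 6: ['quick'] (min_width=5, slack=6)
Line 7: ['telescope'] (min_width=9, slack=2)
Line 8: ['car', 'content'] (min_width=11, slack=0)
Line 9: ['fire'] (min_width=4, slack=7)
Line 10: ['content'] (min_width=7, slack=4)
Line 11: ['festival'] (min_width=8, slack=3)
Line 12: ['take', 'year'] (min_width=9, slack=2)
Line 13: ['on'] (min_width=2, slack=9)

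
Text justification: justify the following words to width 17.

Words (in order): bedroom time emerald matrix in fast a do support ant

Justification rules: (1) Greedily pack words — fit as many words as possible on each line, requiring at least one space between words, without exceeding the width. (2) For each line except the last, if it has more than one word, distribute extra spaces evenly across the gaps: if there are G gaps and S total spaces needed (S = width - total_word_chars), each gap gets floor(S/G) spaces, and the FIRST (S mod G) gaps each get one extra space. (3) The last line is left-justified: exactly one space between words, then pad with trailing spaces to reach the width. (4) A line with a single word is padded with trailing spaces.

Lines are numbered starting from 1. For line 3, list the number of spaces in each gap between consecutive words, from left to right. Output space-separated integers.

Line 1: ['bedroom', 'time'] (min_width=12, slack=5)
Line 2: ['emerald', 'matrix', 'in'] (min_width=17, slack=0)
Line 3: ['fast', 'a', 'do', 'support'] (min_width=17, slack=0)
Line 4: ['ant'] (min_width=3, slack=14)

Answer: 1 1 1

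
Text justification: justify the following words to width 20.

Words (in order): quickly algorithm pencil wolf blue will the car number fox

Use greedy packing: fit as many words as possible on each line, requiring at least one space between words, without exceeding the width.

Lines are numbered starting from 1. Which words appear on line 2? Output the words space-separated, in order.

Line 1: ['quickly', 'algorithm'] (min_width=17, slack=3)
Line 2: ['pencil', 'wolf', 'blue'] (min_width=16, slack=4)
Line 3: ['will', 'the', 'car', 'number'] (min_width=19, slack=1)
Line 4: ['fox'] (min_width=3, slack=17)

Answer: pencil wolf blue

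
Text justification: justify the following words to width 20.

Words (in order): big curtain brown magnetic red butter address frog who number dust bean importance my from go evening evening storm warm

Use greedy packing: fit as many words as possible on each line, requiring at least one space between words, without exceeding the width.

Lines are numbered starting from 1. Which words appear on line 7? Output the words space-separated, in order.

Line 1: ['big', 'curtain', 'brown'] (min_width=17, slack=3)
Line 2: ['magnetic', 'red', 'butter'] (min_width=19, slack=1)
Line 3: ['address', 'frog', 'who'] (min_width=16, slack=4)
Line 4: ['number', 'dust', 'bean'] (min_width=16, slack=4)
Line 5: ['importance', 'my', 'from'] (min_width=18, slack=2)
Line 6: ['go', 'evening', 'evening'] (min_width=18, slack=2)
Line 7: ['storm', 'warm'] (min_width=10, slack=10)

Answer: storm warm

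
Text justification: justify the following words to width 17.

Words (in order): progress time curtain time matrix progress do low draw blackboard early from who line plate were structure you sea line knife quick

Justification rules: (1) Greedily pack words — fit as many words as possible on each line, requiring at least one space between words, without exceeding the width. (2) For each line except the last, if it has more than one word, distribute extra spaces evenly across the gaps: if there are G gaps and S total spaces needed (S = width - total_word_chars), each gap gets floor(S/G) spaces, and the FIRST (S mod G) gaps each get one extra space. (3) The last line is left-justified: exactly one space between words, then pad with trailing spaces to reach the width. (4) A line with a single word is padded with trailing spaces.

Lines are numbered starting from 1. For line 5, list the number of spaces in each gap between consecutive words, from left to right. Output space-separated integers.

Line 1: ['progress', 'time'] (min_width=13, slack=4)
Line 2: ['curtain', 'time'] (min_width=12, slack=5)
Line 3: ['matrix', 'progress'] (min_width=15, slack=2)
Line 4: ['do', 'low', 'draw'] (min_width=11, slack=6)
Line 5: ['blackboard', 'early'] (min_width=16, slack=1)
Line 6: ['from', 'who', 'line'] (min_width=13, slack=4)
Line 7: ['plate', 'were'] (min_width=10, slack=7)
Line 8: ['structure', 'you', 'sea'] (min_width=17, slack=0)
Line 9: ['line', 'knife', 'quick'] (min_width=16, slack=1)

Answer: 2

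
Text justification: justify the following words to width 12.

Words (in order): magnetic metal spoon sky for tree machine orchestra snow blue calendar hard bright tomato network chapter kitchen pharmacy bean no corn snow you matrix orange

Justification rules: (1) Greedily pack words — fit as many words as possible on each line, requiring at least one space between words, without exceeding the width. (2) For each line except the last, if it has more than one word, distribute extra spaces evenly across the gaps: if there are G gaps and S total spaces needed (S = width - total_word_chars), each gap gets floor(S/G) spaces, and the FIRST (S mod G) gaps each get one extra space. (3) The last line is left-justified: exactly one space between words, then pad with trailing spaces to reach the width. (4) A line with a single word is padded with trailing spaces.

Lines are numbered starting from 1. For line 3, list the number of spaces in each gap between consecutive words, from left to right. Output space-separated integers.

Line 1: ['magnetic'] (min_width=8, slack=4)
Line 2: ['metal', 'spoon'] (min_width=11, slack=1)
Line 3: ['sky', 'for', 'tree'] (min_width=12, slack=0)
Line 4: ['machine'] (min_width=7, slack=5)
Line 5: ['orchestra'] (min_width=9, slack=3)
Line 6: ['snow', 'blue'] (min_width=9, slack=3)
Line 7: ['calendar'] (min_width=8, slack=4)
Line 8: ['hard', 'bright'] (min_width=11, slack=1)
Line 9: ['tomato'] (min_width=6, slack=6)
Line 10: ['network'] (min_width=7, slack=5)
Line 11: ['chapter'] (min_width=7, slack=5)
Line 12: ['kitchen'] (min_width=7, slack=5)
Line 13: ['pharmacy'] (min_width=8, slack=4)
Line 14: ['bean', 'no', 'corn'] (min_width=12, slack=0)
Line 15: ['snow', 'you'] (min_width=8, slack=4)
Line 16: ['matrix'] (min_width=6, slack=6)
Line 17: ['orange'] (min_width=6, slack=6)

Answer: 1 1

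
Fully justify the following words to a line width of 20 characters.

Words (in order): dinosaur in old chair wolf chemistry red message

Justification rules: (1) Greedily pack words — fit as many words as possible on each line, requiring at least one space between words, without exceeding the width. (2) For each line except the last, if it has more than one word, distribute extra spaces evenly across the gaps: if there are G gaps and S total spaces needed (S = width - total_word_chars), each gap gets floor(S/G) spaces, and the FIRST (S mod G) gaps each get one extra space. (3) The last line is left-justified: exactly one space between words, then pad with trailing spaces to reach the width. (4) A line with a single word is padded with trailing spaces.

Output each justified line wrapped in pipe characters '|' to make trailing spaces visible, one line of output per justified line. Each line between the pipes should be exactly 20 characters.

Line 1: ['dinosaur', 'in', 'old'] (min_width=15, slack=5)
Line 2: ['chair', 'wolf', 'chemistry'] (min_width=20, slack=0)
Line 3: ['red', 'message'] (min_width=11, slack=9)

Answer: |dinosaur    in   old|
|chair wolf chemistry|
|red message         |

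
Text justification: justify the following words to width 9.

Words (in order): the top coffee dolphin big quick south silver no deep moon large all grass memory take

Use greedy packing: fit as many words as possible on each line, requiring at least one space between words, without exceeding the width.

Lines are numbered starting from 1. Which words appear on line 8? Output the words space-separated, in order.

Answer: large all

Derivation:
Line 1: ['the', 'top'] (min_width=7, slack=2)
Line 2: ['coffee'] (min_width=6, slack=3)
Line 3: ['dolphin'] (min_width=7, slack=2)
Line 4: ['big', 'quick'] (min_width=9, slack=0)
Line 5: ['south'] (min_width=5, slack=4)
Line 6: ['silver', 'no'] (min_width=9, slack=0)
Line 7: ['deep', 'moon'] (min_width=9, slack=0)
Line 8: ['large', 'all'] (min_width=9, slack=0)
Line 9: ['grass'] (min_width=5, slack=4)
Line 10: ['memory'] (min_width=6, slack=3)
Line 11: ['take'] (min_width=4, slack=5)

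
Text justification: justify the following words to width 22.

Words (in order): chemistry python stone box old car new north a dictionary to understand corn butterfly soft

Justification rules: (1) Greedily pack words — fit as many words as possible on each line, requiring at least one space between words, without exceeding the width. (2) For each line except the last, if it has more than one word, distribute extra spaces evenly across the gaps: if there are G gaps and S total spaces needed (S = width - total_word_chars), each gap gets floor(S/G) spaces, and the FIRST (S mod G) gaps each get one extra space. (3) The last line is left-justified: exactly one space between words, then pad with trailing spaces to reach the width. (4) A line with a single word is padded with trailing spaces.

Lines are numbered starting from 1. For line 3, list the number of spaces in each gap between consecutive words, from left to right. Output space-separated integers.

Answer: 5 4

Derivation:
Line 1: ['chemistry', 'python', 'stone'] (min_width=22, slack=0)
Line 2: ['box', 'old', 'car', 'new', 'north'] (min_width=21, slack=1)
Line 3: ['a', 'dictionary', 'to'] (min_width=15, slack=7)
Line 4: ['understand', 'corn'] (min_width=15, slack=7)
Line 5: ['butterfly', 'soft'] (min_width=14, slack=8)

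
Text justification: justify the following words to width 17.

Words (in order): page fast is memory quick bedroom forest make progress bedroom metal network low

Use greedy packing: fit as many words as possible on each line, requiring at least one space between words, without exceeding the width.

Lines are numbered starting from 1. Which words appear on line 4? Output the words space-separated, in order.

Answer: make progress

Derivation:
Line 1: ['page', 'fast', 'is'] (min_width=12, slack=5)
Line 2: ['memory', 'quick'] (min_width=12, slack=5)
Line 3: ['bedroom', 'forest'] (min_width=14, slack=3)
Line 4: ['make', 'progress'] (min_width=13, slack=4)
Line 5: ['bedroom', 'metal'] (min_width=13, slack=4)
Line 6: ['network', 'low'] (min_width=11, slack=6)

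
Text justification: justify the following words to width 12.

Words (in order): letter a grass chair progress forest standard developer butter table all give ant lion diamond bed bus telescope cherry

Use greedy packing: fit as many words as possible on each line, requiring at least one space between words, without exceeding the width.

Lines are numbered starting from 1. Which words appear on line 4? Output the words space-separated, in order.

Answer: forest

Derivation:
Line 1: ['letter', 'a'] (min_width=8, slack=4)
Line 2: ['grass', 'chair'] (min_width=11, slack=1)
Line 3: ['progress'] (min_width=8, slack=4)
Line 4: ['forest'] (min_width=6, slack=6)
Line 5: ['standard'] (min_width=8, slack=4)
Line 6: ['developer'] (min_width=9, slack=3)
Line 7: ['butter', 'table'] (min_width=12, slack=0)
Line 8: ['all', 'give', 'ant'] (min_width=12, slack=0)
Line 9: ['lion', 'diamond'] (min_width=12, slack=0)
Line 10: ['bed', 'bus'] (min_width=7, slack=5)
Line 11: ['telescope'] (min_width=9, slack=3)
Line 12: ['cherry'] (min_width=6, slack=6)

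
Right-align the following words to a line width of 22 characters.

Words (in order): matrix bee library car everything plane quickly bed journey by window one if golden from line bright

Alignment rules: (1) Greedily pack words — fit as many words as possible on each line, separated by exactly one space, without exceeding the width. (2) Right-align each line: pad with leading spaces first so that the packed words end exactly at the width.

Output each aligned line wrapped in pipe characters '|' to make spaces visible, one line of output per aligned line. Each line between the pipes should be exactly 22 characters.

Line 1: ['matrix', 'bee', 'library', 'car'] (min_width=22, slack=0)
Line 2: ['everything', 'plane'] (min_width=16, slack=6)
Line 3: ['quickly', 'bed', 'journey', 'by'] (min_width=22, slack=0)
Line 4: ['window', 'one', 'if', 'golden'] (min_width=20, slack=2)
Line 5: ['from', 'line', 'bright'] (min_width=16, slack=6)

Answer: |matrix bee library car|
|      everything plane|
|quickly bed journey by|
|  window one if golden|
|      from line bright|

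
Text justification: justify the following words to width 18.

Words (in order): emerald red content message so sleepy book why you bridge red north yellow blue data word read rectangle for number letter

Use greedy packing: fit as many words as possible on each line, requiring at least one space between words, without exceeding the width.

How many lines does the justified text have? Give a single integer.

Answer: 8

Derivation:
Line 1: ['emerald', 'red'] (min_width=11, slack=7)
Line 2: ['content', 'message', 'so'] (min_width=18, slack=0)
Line 3: ['sleepy', 'book', 'why'] (min_width=15, slack=3)
Line 4: ['you', 'bridge', 'red'] (min_width=14, slack=4)
Line 5: ['north', 'yellow', 'blue'] (min_width=17, slack=1)
Line 6: ['data', 'word', 'read'] (min_width=14, slack=4)
Line 7: ['rectangle', 'for'] (min_width=13, slack=5)
Line 8: ['number', 'letter'] (min_width=13, slack=5)
Total lines: 8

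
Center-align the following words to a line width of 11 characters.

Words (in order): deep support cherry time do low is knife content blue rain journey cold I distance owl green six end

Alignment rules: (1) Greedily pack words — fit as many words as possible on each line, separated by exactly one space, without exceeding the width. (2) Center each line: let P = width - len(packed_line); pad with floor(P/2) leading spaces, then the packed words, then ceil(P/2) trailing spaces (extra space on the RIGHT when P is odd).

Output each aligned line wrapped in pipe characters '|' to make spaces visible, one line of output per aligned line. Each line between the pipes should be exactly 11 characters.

Line 1: ['deep'] (min_width=4, slack=7)
Line 2: ['support'] (min_width=7, slack=4)
Line 3: ['cherry', 'time'] (min_width=11, slack=0)
Line 4: ['do', 'low', 'is'] (min_width=9, slack=2)
Line 5: ['knife'] (min_width=5, slack=6)
Line 6: ['content'] (min_width=7, slack=4)
Line 7: ['blue', 'rain'] (min_width=9, slack=2)
Line 8: ['journey'] (min_width=7, slack=4)
Line 9: ['cold', 'I'] (min_width=6, slack=5)
Line 10: ['distance'] (min_width=8, slack=3)
Line 11: ['owl', 'green'] (min_width=9, slack=2)
Line 12: ['six', 'end'] (min_width=7, slack=4)

Answer: |   deep    |
|  support  |
|cherry time|
| do low is |
|   knife   |
|  content  |
| blue rain |
|  journey  |
|  cold I   |
| distance  |
| owl green |
|  six end  |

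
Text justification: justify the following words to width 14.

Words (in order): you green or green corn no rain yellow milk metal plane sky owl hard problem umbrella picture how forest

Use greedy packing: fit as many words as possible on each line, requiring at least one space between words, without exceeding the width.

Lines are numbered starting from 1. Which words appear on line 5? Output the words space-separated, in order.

Answer: plane sky owl

Derivation:
Line 1: ['you', 'green', 'or'] (min_width=12, slack=2)
Line 2: ['green', 'corn', 'no'] (min_width=13, slack=1)
Line 3: ['rain', 'yellow'] (min_width=11, slack=3)
Line 4: ['milk', 'metal'] (min_width=10, slack=4)
Line 5: ['plane', 'sky', 'owl'] (min_width=13, slack=1)
Line 6: ['hard', 'problem'] (min_width=12, slack=2)
Line 7: ['umbrella'] (min_width=8, slack=6)
Line 8: ['picture', 'how'] (min_width=11, slack=3)
Line 9: ['forest'] (min_width=6, slack=8)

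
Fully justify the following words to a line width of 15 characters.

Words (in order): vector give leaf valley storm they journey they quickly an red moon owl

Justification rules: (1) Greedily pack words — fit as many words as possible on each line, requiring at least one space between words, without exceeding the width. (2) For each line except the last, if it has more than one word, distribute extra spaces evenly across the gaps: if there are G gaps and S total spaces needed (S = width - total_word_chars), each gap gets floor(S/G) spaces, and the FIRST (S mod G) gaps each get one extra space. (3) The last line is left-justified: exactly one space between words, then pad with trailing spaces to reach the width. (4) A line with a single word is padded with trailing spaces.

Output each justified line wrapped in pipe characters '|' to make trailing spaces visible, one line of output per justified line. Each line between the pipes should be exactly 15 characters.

Answer: |vector     give|
|leaf     valley|
|storm      they|
|journey    they|
|quickly  an red|
|moon owl       |

Derivation:
Line 1: ['vector', 'give'] (min_width=11, slack=4)
Line 2: ['leaf', 'valley'] (min_width=11, slack=4)
Line 3: ['storm', 'they'] (min_width=10, slack=5)
Line 4: ['journey', 'they'] (min_width=12, slack=3)
Line 5: ['quickly', 'an', 'red'] (min_width=14, slack=1)
Line 6: ['moon', 'owl'] (min_width=8, slack=7)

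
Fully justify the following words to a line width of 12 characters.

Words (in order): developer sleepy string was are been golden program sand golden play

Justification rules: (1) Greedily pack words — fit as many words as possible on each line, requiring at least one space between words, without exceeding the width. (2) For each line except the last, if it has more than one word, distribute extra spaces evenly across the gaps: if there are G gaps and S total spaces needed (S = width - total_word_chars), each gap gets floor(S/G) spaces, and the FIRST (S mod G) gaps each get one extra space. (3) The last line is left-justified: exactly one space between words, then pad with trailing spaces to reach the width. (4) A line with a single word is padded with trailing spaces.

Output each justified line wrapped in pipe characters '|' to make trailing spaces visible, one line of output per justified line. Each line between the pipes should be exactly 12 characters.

Line 1: ['developer'] (min_width=9, slack=3)
Line 2: ['sleepy'] (min_width=6, slack=6)
Line 3: ['string', 'was'] (min_width=10, slack=2)
Line 4: ['are', 'been'] (min_width=8, slack=4)
Line 5: ['golden'] (min_width=6, slack=6)
Line 6: ['program', 'sand'] (min_width=12, slack=0)
Line 7: ['golden', 'play'] (min_width=11, slack=1)

Answer: |developer   |
|sleepy      |
|string   was|
|are     been|
|golden      |
|program sand|
|golden play |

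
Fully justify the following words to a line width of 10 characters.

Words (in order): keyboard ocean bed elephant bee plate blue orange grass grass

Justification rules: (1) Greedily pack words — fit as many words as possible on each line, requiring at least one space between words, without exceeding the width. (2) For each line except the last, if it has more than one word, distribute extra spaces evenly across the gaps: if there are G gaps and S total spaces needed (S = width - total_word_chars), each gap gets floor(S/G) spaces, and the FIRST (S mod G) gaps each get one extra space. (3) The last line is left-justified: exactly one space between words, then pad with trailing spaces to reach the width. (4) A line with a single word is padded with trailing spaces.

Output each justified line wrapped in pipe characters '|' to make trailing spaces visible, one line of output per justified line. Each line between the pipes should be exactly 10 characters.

Answer: |keyboard  |
|ocean  bed|
|elephant  |
|bee  plate|
|blue      |
|orange    |
|grass     |
|grass     |

Derivation:
Line 1: ['keyboard'] (min_width=8, slack=2)
Line 2: ['ocean', 'bed'] (min_width=9, slack=1)
Line 3: ['elephant'] (min_width=8, slack=2)
Line 4: ['bee', 'plate'] (min_width=9, slack=1)
Line 5: ['blue'] (min_width=4, slack=6)
Line 6: ['orange'] (min_width=6, slack=4)
Line 7: ['grass'] (min_width=5, slack=5)
Line 8: ['grass'] (min_width=5, slack=5)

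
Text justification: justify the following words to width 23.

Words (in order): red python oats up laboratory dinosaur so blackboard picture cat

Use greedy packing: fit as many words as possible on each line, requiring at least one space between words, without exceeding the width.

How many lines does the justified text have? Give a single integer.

Line 1: ['red', 'python', 'oats', 'up'] (min_width=18, slack=5)
Line 2: ['laboratory', 'dinosaur', 'so'] (min_width=22, slack=1)
Line 3: ['blackboard', 'picture', 'cat'] (min_width=22, slack=1)
Total lines: 3

Answer: 3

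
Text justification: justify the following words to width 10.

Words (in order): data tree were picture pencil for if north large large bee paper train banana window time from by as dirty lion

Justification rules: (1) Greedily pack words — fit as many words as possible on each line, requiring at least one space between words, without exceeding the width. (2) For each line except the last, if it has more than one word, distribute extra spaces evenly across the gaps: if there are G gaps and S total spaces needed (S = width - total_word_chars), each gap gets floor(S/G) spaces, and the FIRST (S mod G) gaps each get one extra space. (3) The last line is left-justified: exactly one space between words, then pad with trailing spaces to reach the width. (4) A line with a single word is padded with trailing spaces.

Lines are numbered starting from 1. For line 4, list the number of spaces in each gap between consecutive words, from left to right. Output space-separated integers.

Line 1: ['data', 'tree'] (min_width=9, slack=1)
Line 2: ['were'] (min_width=4, slack=6)
Line 3: ['picture'] (min_width=7, slack=3)
Line 4: ['pencil', 'for'] (min_width=10, slack=0)
Line 5: ['if', 'north'] (min_width=8, slack=2)
Line 6: ['large'] (min_width=5, slack=5)
Line 7: ['large', 'bee'] (min_width=9, slack=1)
Line 8: ['paper'] (min_width=5, slack=5)
Line 9: ['train'] (min_width=5, slack=5)
Line 10: ['banana'] (min_width=6, slack=4)
Line 11: ['window'] (min_width=6, slack=4)
Line 12: ['time', 'from'] (min_width=9, slack=1)
Line 13: ['by', 'as'] (min_width=5, slack=5)
Line 14: ['dirty', 'lion'] (min_width=10, slack=0)

Answer: 1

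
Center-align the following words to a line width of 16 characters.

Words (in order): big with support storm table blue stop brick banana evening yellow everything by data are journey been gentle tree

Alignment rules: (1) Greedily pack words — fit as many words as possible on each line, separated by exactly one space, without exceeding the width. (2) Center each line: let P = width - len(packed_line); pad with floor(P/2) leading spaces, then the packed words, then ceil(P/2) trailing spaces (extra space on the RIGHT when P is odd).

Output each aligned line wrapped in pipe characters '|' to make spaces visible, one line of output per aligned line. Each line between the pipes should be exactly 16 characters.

Line 1: ['big', 'with', 'support'] (min_width=16, slack=0)
Line 2: ['storm', 'table', 'blue'] (min_width=16, slack=0)
Line 3: ['stop', 'brick'] (min_width=10, slack=6)
Line 4: ['banana', 'evening'] (min_width=14, slack=2)
Line 5: ['yellow'] (min_width=6, slack=10)
Line 6: ['everything', 'by'] (min_width=13, slack=3)
Line 7: ['data', 'are', 'journey'] (min_width=16, slack=0)
Line 8: ['been', 'gentle', 'tree'] (min_width=16, slack=0)

Answer: |big with support|
|storm table blue|
|   stop brick   |
| banana evening |
|     yellow     |
| everything by  |
|data are journey|
|been gentle tree|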